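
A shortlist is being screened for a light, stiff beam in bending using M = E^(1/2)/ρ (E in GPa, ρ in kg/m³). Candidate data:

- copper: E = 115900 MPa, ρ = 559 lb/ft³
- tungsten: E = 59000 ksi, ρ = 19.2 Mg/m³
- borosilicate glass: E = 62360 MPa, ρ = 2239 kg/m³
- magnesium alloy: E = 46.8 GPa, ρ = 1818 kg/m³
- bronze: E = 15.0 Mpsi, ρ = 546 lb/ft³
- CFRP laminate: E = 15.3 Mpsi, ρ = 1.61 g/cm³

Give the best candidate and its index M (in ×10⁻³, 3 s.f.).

In SI units:
  copper: E = 115.9 GPa, ρ = 8954 kg/m³
  tungsten: E = 406.8 GPa, ρ = 19200 kg/m³
  borosilicate glass: E = 62.36 GPa, ρ = 2239 kg/m³
  magnesium alloy: E = 46.80 GPa, ρ = 1818 kg/m³
  bronze: E = 103.4 GPa, ρ = 8746 kg/m³
  CFRP laminate: E = 105.5 GPa, ρ = 1610 kg/m³
  CFRP laminate: M = 6.38×10⁻³
  magnesium alloy: M = 3.76×10⁻³
  borosilicate glass: M = 3.53×10⁻³
  copper: M = 1.20×10⁻³
  bronze: M = 1.16×10⁻³
  tungsten: M = 1.05×10⁻³
CFRP laminate ranks first.

CFRP laminate, M = 6.38×10⁻³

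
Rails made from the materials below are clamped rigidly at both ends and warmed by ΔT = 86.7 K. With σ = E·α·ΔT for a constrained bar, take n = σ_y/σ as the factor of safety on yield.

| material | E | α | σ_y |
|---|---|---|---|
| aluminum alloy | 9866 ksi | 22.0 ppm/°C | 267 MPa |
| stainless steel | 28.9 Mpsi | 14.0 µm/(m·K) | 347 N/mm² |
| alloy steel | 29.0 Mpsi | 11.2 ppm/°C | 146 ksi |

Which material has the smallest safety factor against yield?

stainless steel

Converting E to GPa, α to ×10⁻⁶/K, σ_y to MPa, then σ and n for each:
  aluminum alloy: E = 68.02, α = 22.0, σ_y = 267.0 → σ = 130 MPa, n = 2.06
  stainless steel: E = 199.3, α = 14.0, σ_y = 347.0 → σ = 242 MPa, n = 1.43
  alloy steel: E = 199.9, α = 11.2, σ_y = 1007 → σ = 194 MPa, n = 5.18
The minimum is stainless steel at n = 1.43.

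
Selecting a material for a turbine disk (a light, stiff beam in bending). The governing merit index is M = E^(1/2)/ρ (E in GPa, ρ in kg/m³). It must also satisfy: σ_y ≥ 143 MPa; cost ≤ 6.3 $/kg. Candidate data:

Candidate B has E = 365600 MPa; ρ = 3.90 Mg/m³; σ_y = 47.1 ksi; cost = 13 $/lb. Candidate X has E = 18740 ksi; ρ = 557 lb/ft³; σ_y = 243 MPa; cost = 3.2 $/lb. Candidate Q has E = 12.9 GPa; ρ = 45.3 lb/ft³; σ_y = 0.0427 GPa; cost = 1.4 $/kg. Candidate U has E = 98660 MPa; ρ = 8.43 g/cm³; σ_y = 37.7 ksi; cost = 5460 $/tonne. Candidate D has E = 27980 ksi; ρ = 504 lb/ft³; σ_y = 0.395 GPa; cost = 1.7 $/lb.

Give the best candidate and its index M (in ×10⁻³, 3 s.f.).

Screen on constraints: σ_y ≥ 143 MPa; cost ≤ 6.3 $/kg. Survivors: candidate U, candidate D.
Putting every candidate on a common basis:
  candidate U: E = 98.66 GPa, ρ = 8430 kg/m³
  candidate D: E = 192.9 GPa, ρ = 8073 kg/m³
  candidate D: M = 1.72×10⁻³
  candidate U: M = 1.18×10⁻³
Candidate D ranks first.

candidate D, M = 1.72×10⁻³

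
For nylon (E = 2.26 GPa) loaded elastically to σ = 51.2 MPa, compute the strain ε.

ε = σ/E = 51.2 / 2260 = 0.0227.

0.0227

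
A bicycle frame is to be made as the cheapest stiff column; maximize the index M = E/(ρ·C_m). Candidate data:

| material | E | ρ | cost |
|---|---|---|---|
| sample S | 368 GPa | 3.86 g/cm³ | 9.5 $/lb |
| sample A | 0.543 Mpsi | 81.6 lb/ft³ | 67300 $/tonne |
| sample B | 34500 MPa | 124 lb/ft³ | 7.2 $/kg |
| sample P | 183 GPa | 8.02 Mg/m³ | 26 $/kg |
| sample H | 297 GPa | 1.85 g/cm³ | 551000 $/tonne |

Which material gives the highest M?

Convert each candidate to consistent units, then evaluate M:
  sample S: E = 368.0 GPa, ρ = 3860 kg/m³, cost = 20.94 $/kg
  sample A: E = 3.744 GPa, ρ = 1307 kg/m³, cost = 67.30 $/kg
  sample B: E = 34.50 GPa, ρ = 1986 kg/m³, cost = 7.200 $/kg
  sample P: E = 183.0 GPa, ρ = 8020 kg/m³, cost = 26.00 $/kg
  sample H: E = 297.0 GPa, ρ = 1850 kg/m³, cost = 551.0 $/kg
  sample S: M = 4.55 MN·m per $
  sample B: M = 2.41 MN·m per $
  sample P: M = 0.878 MN·m per $
  sample H: M = 0.291 MN·m per $
  sample A: M = 0.0426 MN·m per $
Sample S has the largest M.

sample S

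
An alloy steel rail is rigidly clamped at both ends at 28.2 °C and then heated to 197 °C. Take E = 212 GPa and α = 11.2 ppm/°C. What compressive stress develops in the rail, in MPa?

ΔT = 168.8 K. Constrained thermal stress σ = E·α·ΔT = 212.0×10³ MPa × 11.2×10⁻⁶ × 168.8 = 401 MPa (compressive).

401 MPa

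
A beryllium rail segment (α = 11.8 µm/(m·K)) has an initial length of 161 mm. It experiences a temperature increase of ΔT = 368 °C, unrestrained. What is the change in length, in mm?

ΔL = α·L₀·ΔT = 11.8×10⁻⁶ × 161 mm × 368.0 K = 0.699 mm.

0.699 mm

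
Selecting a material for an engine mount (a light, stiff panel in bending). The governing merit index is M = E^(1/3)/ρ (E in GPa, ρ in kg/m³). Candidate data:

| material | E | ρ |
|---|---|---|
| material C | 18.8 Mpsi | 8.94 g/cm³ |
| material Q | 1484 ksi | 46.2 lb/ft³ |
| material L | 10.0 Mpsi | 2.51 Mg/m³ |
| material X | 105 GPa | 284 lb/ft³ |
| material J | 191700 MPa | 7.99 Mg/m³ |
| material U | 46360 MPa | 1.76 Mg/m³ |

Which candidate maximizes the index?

material Q

Convert each candidate to consistent units, then evaluate M:
  material C: E = 129.6 GPa, ρ = 8940 kg/m³
  material Q: E = 10.23 GPa, ρ = 740.1 kg/m³
  material L: E = 68.95 GPa, ρ = 2510 kg/m³
  material X: E = 105.0 GPa, ρ = 4549 kg/m³
  material J: E = 191.7 GPa, ρ = 7990 kg/m³
  material U: E = 46.36 GPa, ρ = 1760 kg/m³
  material Q: M = 2.93×10⁻³
  material U: M = 2.04×10⁻³
  material L: M = 1.63×10⁻³
  material X: M = 1.04×10⁻³
  material J: M = 0.722×10⁻³
  material C: M = 0.566×10⁻³
Material Q has the largest M.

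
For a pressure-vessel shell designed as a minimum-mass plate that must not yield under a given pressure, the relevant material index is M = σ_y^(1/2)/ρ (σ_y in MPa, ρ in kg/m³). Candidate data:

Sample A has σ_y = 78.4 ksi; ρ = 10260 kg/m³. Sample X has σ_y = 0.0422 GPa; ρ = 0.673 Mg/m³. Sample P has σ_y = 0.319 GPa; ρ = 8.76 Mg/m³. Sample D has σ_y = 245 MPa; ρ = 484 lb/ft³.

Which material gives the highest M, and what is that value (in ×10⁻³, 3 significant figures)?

Putting every candidate on a common basis:
  sample A: σ_y = 540.5 MPa, ρ = 10260 kg/m³
  sample X: σ_y = 42.20 MPa, ρ = 673.0 kg/m³
  sample P: σ_y = 319.0 MPa, ρ = 8760 kg/m³
  sample D: σ_y = 245.0 MPa, ρ = 7753 kg/m³
  sample X: M = 9.65×10⁻³
  sample A: M = 2.27×10⁻³
  sample P: M = 2.04×10⁻³
  sample D: M = 2.02×10⁻³
Sample X has the largest M.

sample X, M = 9.65×10⁻³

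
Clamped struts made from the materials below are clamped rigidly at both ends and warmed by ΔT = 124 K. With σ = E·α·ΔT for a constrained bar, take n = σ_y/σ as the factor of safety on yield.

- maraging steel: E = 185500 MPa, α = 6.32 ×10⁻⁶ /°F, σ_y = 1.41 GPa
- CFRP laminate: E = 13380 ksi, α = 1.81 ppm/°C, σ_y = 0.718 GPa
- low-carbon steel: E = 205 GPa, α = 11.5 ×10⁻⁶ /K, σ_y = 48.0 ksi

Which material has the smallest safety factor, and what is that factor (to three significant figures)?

low-carbon steel, n = 1.13

With everything in SI (GPa, ×10⁻⁶/K, MPa):
  maraging steel: E = 185.5, α = 11.4, σ_y = 1410 → σ = 262 MPa, n = 5.39
  CFRP laminate: E = 92.25, α = 1.81, σ_y = 718.0 → σ = 20.7 MPa, n = 34.7
  low-carbon steel: E = 205.0, α = 11.5, σ_y = 330.9 → σ = 292 MPa, n = 1.13
Smallest n: low-carbon steel with n = 1.13.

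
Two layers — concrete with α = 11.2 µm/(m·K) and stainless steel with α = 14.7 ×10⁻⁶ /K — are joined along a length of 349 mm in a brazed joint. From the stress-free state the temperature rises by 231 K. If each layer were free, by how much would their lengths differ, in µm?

Δα = |11.2 − 14.7|×10⁻⁶/K = 3.50×10⁻⁶/K.
ΔL_mismatch = Δα·L·ΔT = 3.50×10⁻⁶ × 349.0 mm × 231.0 K = 282 µm.

282 µm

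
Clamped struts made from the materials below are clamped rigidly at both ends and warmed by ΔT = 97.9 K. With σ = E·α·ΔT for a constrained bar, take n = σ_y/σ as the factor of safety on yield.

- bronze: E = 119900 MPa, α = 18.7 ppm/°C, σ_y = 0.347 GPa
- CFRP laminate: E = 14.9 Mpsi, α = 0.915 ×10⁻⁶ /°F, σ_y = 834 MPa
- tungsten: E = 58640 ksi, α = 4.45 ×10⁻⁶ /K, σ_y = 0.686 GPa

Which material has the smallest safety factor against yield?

bronze

Converting E to GPa, α to ×10⁻⁶/K, σ_y to MPa, then σ and n for each:
  bronze: E = 119.9, α = 18.7, σ_y = 347.0 → σ = 220 MPa, n = 1.58
  CFRP laminate: E = 102.7, α = 1.65, σ_y = 834.0 → σ = 16.6 MPa, n = 50.3
  tungsten: E = 404.3, α = 4.45, σ_y = 686.0 → σ = 176 MPa, n = 3.89
Bronze has the lowest safety factor, n = 1.58.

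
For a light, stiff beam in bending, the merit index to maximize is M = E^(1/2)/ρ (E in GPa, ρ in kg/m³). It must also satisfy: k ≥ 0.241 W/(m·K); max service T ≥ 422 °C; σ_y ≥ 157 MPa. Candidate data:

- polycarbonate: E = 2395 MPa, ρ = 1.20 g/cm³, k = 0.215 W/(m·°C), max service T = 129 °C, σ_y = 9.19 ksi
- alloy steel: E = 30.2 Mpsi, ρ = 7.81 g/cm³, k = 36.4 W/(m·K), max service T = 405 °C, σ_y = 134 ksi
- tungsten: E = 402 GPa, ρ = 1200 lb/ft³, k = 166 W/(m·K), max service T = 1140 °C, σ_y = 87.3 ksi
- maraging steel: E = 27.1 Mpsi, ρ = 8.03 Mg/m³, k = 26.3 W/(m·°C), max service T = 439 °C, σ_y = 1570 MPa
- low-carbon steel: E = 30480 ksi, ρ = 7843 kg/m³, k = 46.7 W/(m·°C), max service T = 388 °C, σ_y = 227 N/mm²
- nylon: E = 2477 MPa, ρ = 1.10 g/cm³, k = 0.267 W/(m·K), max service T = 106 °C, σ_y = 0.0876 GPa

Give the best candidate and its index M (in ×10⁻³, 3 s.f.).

Screen on constraints: k ≥ 0.241 W/(m·K); max service T ≥ 422 °C; σ_y ≥ 157 MPa. Survivors: tungsten, maraging steel.
After converting to SI:
  tungsten: E = 402.0 GPa, ρ = 19220 kg/m³
  maraging steel: E = 186.8 GPa, ρ = 8030 kg/m³
  maraging steel: M = 1.70×10⁻³
  tungsten: M = 1.04×10⁻³
Maraging steel has the largest M.

maraging steel, M = 1.70×10⁻³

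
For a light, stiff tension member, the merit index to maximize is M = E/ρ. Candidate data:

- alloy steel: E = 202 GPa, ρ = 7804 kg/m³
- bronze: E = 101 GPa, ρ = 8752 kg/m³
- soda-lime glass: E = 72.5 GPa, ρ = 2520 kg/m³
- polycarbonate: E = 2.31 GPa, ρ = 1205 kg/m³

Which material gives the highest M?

Computing M directly (units already consistent):
  soda-lime glass: M = 28.8 MN·m/kg
  alloy steel: M = 25.9 MN·m/kg
  bronze: M = 11.5 MN·m/kg
  polycarbonate: M = 1.92 MN·m/kg
Highest index: soda-lime glass.

soda-lime glass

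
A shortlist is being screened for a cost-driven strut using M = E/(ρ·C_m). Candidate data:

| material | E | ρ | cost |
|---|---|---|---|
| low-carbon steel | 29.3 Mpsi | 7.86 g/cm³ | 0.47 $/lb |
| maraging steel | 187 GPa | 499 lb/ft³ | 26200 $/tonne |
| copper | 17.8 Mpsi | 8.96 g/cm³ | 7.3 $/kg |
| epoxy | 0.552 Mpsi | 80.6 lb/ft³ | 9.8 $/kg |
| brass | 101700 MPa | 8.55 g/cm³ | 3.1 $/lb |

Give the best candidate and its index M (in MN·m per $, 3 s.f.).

low-carbon steel, M = 24.8 MN·m per $

Putting every candidate on a common basis:
  low-carbon steel: E = 202.0 GPa, ρ = 7860 kg/m³, cost = 1.036 $/kg
  maraging steel: E = 187.0 GPa, ρ = 7993 kg/m³, cost = 26.20 $/kg
  copper: E = 122.7 GPa, ρ = 8960 kg/m³, cost = 7.300 $/kg
  epoxy: E = 3.806 GPa, ρ = 1291 kg/m³, cost = 9.800 $/kg
  brass: E = 101.7 GPa, ρ = 8550 kg/m³, cost = 6.834 $/kg
  low-carbon steel: M = 24.8 MN·m per $
  copper: M = 1.88 MN·m per $
  brass: M = 1.74 MN·m per $
  maraging steel: M = 0.893 MN·m per $
  epoxy: M = 0.301 MN·m per $
The maximum is for low-carbon steel.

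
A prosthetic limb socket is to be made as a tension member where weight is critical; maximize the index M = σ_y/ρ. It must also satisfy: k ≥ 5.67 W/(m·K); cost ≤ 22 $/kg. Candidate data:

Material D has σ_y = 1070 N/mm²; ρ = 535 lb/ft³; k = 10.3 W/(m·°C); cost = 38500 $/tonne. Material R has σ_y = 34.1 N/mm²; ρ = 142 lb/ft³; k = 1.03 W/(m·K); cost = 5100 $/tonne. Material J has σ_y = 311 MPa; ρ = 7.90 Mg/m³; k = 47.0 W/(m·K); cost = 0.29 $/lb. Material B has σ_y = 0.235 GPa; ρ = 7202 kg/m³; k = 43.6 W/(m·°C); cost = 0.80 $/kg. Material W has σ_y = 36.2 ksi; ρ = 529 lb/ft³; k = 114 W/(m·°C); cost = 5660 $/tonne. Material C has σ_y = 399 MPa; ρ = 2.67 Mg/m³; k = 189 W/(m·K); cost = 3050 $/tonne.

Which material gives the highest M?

Screen on constraints: k ≥ 5.67 W/(m·K); cost ≤ 22 $/kg. Survivors: material J, material B, material W, material C.
Normalizing units and computing the index:
  material J: σ_y = 311.0 MPa, ρ = 7900 kg/m³
  material B: σ_y = 235.0 MPa, ρ = 7202 kg/m³
  material W: σ_y = 249.6 MPa, ρ = 8474 kg/m³
  material C: σ_y = 399.0 MPa, ρ = 2670 kg/m³
  material C: M = 149 kN·m/kg
  material J: M = 39.4 kN·m/kg
  material B: M = 32.6 kN·m/kg
  material W: M = 29.5 kN·m/kg
Material C has the largest M.

material C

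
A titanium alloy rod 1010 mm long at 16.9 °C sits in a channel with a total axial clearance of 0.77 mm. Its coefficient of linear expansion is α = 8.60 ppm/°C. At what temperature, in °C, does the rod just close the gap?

α·L₀·ΔT = 0.77 mm ⇒ ΔT = 0.77 / (8.60×10⁻⁶ × 1010.0) = 88.65 K.
T = 16.9 + 88.65 = 105.5 °C.

106 °C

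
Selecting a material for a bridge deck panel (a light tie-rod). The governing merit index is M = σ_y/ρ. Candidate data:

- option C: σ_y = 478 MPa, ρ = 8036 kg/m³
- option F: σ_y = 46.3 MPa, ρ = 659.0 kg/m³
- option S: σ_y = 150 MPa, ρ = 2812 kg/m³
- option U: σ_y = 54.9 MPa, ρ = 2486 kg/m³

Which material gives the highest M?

option F

Per-candidate index values:
  option F: M = 70.3 kN·m/kg
  option C: M = 59.5 kN·m/kg
  option S: M = 53.3 kN·m/kg
  option U: M = 22.1 kN·m/kg
Highest index: option F.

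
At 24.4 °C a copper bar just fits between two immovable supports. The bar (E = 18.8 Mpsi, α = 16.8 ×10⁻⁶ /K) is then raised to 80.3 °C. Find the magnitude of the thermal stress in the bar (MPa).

E = 18.8 Mpsi = 129.6 GPa.
ΔT = 55.90 K. Constrained thermal stress σ = E·α·ΔT = 129.6×10³ MPa × 16.8×10⁻⁶ × 55.90 = 122 MPa (compressive).

122 MPa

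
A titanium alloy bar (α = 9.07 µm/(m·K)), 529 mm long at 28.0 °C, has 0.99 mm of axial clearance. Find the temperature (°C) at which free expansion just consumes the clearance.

234 °C

α·L₀·ΔT = 0.99 mm ⇒ ΔT = 0.99 / (9.07×10⁻⁶ × 529.0) = 206.3 K.
T = 28.0 + 206.3 = 234.3 °C.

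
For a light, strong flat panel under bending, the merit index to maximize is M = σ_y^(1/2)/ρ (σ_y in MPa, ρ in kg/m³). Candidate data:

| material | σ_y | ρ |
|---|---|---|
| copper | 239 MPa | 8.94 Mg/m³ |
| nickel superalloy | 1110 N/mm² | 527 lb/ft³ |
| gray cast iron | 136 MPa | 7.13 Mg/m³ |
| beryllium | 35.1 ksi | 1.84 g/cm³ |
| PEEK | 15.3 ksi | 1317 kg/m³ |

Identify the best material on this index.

beryllium

Normalizing units and computing the index:
  copper: σ_y = 239.0 MPa, ρ = 8940 kg/m³
  nickel superalloy: σ_y = 1110 MPa, ρ = 8442 kg/m³
  gray cast iron: σ_y = 136.0 MPa, ρ = 7130 kg/m³
  beryllium: σ_y = 242.0 MPa, ρ = 1840 kg/m³
  PEEK: σ_y = 105.5 MPa, ρ = 1317 kg/m³
  beryllium: M = 8.45×10⁻³
  PEEK: M = 7.80×10⁻³
  nickel superalloy: M = 3.95×10⁻³
  copper: M = 1.73×10⁻³
  gray cast iron: M = 1.64×10⁻³
Highest index: beryllium.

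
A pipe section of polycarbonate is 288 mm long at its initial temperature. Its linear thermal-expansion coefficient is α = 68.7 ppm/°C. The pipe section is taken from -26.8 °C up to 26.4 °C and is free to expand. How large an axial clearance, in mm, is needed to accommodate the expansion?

ΔT = 26.4 − (-26.8) = 53.20 K.
ΔL = α·L₀·ΔT = 68.7×10⁻⁶ × 288 mm × 53.20 K = 1.05 mm.

1.05 mm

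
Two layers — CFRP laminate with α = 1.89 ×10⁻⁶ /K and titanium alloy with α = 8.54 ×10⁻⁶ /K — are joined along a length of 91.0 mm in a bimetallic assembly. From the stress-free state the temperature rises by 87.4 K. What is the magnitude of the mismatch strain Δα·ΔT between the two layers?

Δα = |1.89 − 8.54|×10⁻⁶/K = 6.65×10⁻⁶/K.
Mismatch strain = Δα·ΔT = 6.65×10⁻⁶ × 87.4 = 5.81×10⁻⁴.

5.81×10⁻⁴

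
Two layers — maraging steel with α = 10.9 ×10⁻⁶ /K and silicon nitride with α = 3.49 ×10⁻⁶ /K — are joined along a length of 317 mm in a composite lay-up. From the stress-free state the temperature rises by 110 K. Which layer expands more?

maraging steel

α(maraging steel) = 10.9×10⁻⁶/K vs α(silicon nitride) = 3.49×10⁻⁶/K.
Higher α expands more for the same ΔT: maraging steel.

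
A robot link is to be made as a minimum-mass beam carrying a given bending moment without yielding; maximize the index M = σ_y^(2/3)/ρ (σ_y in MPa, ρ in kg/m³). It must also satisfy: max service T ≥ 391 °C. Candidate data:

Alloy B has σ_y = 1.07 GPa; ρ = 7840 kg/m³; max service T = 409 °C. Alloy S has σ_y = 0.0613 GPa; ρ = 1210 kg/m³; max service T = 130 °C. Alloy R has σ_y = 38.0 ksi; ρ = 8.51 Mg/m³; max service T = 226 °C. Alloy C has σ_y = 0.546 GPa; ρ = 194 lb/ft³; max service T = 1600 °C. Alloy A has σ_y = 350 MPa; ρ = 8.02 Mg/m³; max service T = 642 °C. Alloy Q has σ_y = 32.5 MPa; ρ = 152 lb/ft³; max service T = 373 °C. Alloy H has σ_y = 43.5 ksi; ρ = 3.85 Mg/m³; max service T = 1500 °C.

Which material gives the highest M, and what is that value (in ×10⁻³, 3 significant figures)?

Screen on constraints: max service T ≥ 391 °C. Survivors: alloy B, alloy C, alloy A, alloy H.
After converting to SI:
  alloy B: σ_y = 1070 MPa, ρ = 7840 kg/m³
  alloy C: σ_y = 546.0 MPa, ρ = 3108 kg/m³
  alloy A: σ_y = 350.0 MPa, ρ = 8020 kg/m³
  alloy H: σ_y = 299.9 MPa, ρ = 3850 kg/m³
  alloy C: M = 21.5×10⁻³
  alloy B: M = 13.3×10⁻³
  alloy H: M = 11.6×10⁻³
  alloy A: M = 6.19×10⁻³
Alloy C ranks first.

alloy C, M = 21.5×10⁻³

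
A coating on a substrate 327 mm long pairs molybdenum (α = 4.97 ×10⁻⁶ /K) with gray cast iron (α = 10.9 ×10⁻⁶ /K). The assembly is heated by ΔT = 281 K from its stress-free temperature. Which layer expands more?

gray cast iron

α(molybdenum) = 4.97×10⁻⁶/K vs α(gray cast iron) = 10.9×10⁻⁶/K.
Higher α expands more for the same ΔT: gray cast iron.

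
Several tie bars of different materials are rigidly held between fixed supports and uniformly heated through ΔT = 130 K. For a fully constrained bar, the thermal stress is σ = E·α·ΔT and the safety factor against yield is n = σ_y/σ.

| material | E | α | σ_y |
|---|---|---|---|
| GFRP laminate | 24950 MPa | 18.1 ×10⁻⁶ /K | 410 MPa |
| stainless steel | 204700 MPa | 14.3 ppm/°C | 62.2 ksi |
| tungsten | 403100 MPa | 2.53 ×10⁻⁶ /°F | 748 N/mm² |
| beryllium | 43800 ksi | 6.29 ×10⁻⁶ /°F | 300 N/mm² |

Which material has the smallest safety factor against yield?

With everything in SI (GPa, ×10⁻⁶/K, MPa):
  GFRP laminate: E = 24.95, α = 18.1, σ_y = 410.0 → σ = 58.7 MPa, n = 6.98
  stainless steel: E = 204.7, α = 14.3, σ_y = 428.9 → σ = 381 MPa, n = 1.13
  tungsten: E = 403.1, α = 4.55, σ_y = 748.0 → σ = 239 MPa, n = 3.13
  beryllium: E = 302.0, α = 11.3, σ_y = 300.0 → σ = 444 MPa, n = 0.675
The minimum is beryllium at n = 0.675.

beryllium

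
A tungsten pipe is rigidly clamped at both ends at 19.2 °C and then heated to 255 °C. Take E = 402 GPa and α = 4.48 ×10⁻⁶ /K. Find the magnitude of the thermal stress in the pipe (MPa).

425 MPa

ΔT = 235.8 K. Constrained thermal stress σ = E·α·ΔT = 402.0×10³ MPa × 4.48×10⁻⁶ × 235.8 = 425 MPa (compressive).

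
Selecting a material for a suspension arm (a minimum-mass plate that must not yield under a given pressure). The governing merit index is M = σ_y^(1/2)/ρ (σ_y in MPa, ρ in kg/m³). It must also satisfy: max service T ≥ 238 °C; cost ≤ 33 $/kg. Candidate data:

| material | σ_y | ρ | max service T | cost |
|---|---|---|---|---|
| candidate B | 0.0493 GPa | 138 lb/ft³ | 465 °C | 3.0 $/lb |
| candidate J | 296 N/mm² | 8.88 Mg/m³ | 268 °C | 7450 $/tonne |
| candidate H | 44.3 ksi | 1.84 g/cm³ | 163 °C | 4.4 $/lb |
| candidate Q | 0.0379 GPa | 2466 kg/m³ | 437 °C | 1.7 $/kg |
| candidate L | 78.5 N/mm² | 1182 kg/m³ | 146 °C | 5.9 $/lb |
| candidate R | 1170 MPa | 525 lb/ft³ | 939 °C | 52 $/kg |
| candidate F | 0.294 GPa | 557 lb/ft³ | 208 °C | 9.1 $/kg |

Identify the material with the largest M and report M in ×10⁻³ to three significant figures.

candidate B, M = 3.18×10⁻³

Screen on constraints: max service T ≥ 238 °C; cost ≤ 33 $/kg. Survivors: candidate B, candidate J, candidate Q.
Convert each candidate to consistent units, then evaluate M:
  candidate B: σ_y = 49.30 MPa, ρ = 2211 kg/m³
  candidate J: σ_y = 296.0 MPa, ρ = 8880 kg/m³
  candidate Q: σ_y = 37.90 MPa, ρ = 2466 kg/m³
  candidate B: M = 3.18×10⁻³
  candidate Q: M = 2.50×10⁻³
  candidate J: M = 1.94×10⁻³
Highest index: candidate B.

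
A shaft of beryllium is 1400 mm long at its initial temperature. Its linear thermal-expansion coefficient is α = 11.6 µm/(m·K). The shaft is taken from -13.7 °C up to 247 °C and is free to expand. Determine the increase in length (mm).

ΔT = 247 − (-13.7) = 260.7 K.
ΔL = α·L₀·ΔT = 11.6×10⁻⁶ × 1400 mm × 260.7 K = 4.23 mm.

4.23 mm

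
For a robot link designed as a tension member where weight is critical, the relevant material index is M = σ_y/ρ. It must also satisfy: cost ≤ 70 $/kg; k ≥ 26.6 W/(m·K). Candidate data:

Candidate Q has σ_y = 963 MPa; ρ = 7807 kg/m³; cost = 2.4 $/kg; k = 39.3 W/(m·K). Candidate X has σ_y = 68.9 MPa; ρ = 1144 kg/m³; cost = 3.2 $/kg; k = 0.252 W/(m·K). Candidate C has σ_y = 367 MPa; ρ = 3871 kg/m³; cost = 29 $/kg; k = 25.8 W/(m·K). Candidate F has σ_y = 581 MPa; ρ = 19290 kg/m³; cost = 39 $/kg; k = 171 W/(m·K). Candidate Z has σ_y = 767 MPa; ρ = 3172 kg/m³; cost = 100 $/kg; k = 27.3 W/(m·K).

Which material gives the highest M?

candidate Q

Screen on constraints: cost ≤ 70 $/kg; k ≥ 26.6 W/(m·K). Survivors: candidate Q, candidate F.
Computing M directly (units already consistent):
  candidate Q: M = 123 kN·m/kg
  candidate F: M = 30.1 kN·m/kg
Candidate Q has the largest M.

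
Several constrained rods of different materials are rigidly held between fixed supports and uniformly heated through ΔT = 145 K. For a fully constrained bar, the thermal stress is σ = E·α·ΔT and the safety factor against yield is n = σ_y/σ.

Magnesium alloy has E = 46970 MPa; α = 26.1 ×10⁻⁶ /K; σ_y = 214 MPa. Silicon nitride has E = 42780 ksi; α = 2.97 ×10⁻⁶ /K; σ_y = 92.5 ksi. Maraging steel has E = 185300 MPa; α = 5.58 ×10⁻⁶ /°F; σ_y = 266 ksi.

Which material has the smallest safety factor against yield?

magnesium alloy

Per material, after unit conversion:
  magnesium alloy: E = 46.97, α = 26.1, σ_y = 214.0 → σ = 178 MPa, n = 1.20
  silicon nitride: E = 295.0, α = 2.97, σ_y = 637.8 → σ = 127 MPa, n = 5.02
  maraging steel: E = 185.3, α = 10.0, σ_y = 1834 → σ = 270 MPa, n = 6.80
The minimum is magnesium alloy at n = 1.20.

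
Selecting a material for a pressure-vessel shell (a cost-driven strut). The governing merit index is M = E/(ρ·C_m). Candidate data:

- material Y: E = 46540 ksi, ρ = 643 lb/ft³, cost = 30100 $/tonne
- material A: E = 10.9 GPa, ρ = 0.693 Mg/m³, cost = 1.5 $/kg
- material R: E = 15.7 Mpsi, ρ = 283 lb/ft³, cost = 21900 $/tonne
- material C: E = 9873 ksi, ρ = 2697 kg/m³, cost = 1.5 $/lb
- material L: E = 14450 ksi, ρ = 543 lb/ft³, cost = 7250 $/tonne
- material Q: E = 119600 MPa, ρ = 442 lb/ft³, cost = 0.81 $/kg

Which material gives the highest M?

material Q

Normalizing units and computing the index:
  material Y: E = 320.9 GPa, ρ = 10300 kg/m³, cost = 30.10 $/kg
  material A: E = 10.90 GPa, ρ = 693.0 kg/m³, cost = 1.500 $/kg
  material R: E = 108.2 GPa, ρ = 4533 kg/m³, cost = 21.90 $/kg
  material C: E = 68.07 GPa, ρ = 2697 kg/m³, cost = 3.307 $/kg
  material L: E = 99.63 GPa, ρ = 8698 kg/m³, cost = 7.250 $/kg
  material Q: E = 119.6 GPa, ρ = 7080 kg/m³, cost = 0.8100 $/kg
  material Q: M = 20.9 MN·m per $
  material A: M = 10.5 MN·m per $
  material C: M = 7.63 MN·m per $
  material L: M = 1.58 MN·m per $
  material R: M = 1.09 MN·m per $
  material Y: M = 1.04 MN·m per $
Material Q has the largest M.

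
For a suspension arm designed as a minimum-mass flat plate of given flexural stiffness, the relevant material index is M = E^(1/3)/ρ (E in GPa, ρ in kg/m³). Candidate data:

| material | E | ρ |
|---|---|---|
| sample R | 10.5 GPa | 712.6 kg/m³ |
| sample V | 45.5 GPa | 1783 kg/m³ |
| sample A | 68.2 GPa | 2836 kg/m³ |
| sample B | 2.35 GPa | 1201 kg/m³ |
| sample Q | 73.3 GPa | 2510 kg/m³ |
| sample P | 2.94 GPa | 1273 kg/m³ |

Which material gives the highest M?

sample R

Computing M directly (units already consistent):
  sample R: M = 3.07×10⁻³
  sample V: M = 2.00×10⁻³
  sample Q: M = 1.67×10⁻³
  sample A: M = 1.44×10⁻³
  sample P: M = 1.13×10⁻³
  sample B: M = 1.11×10⁻³
The maximum is for sample R.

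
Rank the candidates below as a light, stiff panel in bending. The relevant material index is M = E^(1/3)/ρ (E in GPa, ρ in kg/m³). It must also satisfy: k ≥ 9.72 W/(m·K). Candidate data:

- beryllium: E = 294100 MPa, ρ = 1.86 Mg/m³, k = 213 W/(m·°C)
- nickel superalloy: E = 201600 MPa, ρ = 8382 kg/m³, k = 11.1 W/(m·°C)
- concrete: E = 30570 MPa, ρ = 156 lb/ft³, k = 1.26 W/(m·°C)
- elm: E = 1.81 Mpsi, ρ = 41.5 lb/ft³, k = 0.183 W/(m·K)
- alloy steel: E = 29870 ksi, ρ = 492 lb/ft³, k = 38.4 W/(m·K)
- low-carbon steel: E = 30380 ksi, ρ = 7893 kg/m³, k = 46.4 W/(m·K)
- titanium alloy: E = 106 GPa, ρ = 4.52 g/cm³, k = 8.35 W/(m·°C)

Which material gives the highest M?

Screen on constraints: k ≥ 9.72 W/(m·K). Survivors: beryllium, nickel superalloy, alloy steel, low-carbon steel.
After converting to SI:
  beryllium: E = 294.1 GPa, ρ = 1860 kg/m³
  nickel superalloy: E = 201.6 GPa, ρ = 8382 kg/m³
  alloy steel: E = 205.9 GPa, ρ = 7881 kg/m³
  low-carbon steel: E = 209.5 GPa, ρ = 7893 kg/m³
  beryllium: M = 3.58×10⁻³
  low-carbon steel: M = 0.752×10⁻³
  alloy steel: M = 0.749×10⁻³
  nickel superalloy: M = 0.700×10⁻³
Beryllium has the largest M.

beryllium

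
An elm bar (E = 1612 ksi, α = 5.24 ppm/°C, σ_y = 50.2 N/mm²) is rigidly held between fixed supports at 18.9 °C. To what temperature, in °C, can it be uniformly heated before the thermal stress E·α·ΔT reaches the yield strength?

E = 1612 ksi = 11.11 GPa.
σ_y = 50.2 N/mm² = 50.20 MPa.
E·α·ΔT = 50.20 MPa ⇒ ΔT = 50.20 / (11.11×10³ × 5.24×10⁻⁶) = 862.0 K.
T = 18.9 + 862.0 = 880.9 °C.

881 °C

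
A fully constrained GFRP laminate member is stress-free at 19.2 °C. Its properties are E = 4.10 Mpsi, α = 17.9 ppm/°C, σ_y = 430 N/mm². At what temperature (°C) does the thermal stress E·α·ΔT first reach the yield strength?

E = 4.10 Mpsi = 28.27 GPa.
σ_y = 430 N/mm² = 430.0 MPa.
E·α·ΔT = 430.0 MPa ⇒ ΔT = 430.0 / (28.27×10³ × 17.9×10⁻⁶) = 849.8 K.
T = 19.2 + 849.8 = 869.0 °C.

869 °C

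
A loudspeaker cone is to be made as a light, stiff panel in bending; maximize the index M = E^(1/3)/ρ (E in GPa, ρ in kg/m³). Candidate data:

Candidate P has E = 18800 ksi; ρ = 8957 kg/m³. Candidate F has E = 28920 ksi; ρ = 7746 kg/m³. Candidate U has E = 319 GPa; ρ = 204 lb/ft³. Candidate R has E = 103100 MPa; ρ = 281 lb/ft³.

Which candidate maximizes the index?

Convert each candidate to consistent units, then evaluate M:
  candidate P: E = 129.6 GPa, ρ = 8957 kg/m³
  candidate F: E = 199.4 GPa, ρ = 7746 kg/m³
  candidate U: E = 319.0 GPa, ρ = 3268 kg/m³
  candidate R: E = 103.1 GPa, ρ = 4501 kg/m³
  candidate U: M = 2.09×10⁻³
  candidate R: M = 1.04×10⁻³
  candidate F: M = 0.754×10⁻³
  candidate P: M = 0.565×10⁻³
Candidate U has the largest M.

candidate U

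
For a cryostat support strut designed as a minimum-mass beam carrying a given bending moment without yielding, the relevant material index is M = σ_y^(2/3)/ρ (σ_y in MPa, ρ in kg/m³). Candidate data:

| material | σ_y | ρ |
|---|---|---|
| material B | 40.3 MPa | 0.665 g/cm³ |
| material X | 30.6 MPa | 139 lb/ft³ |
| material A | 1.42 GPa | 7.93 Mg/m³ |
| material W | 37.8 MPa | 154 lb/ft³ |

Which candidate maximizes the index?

Normalizing units and computing the index:
  material B: σ_y = 40.30 MPa, ρ = 665.0 kg/m³
  material X: σ_y = 30.60 MPa, ρ = 2227 kg/m³
  material A: σ_y = 1420 MPa, ρ = 7930 kg/m³
  material W: σ_y = 37.80 MPa, ρ = 2467 kg/m³
  material B: M = 17.7×10⁻³
  material A: M = 15.9×10⁻³
  material W: M = 4.57×10⁻³
  material X: M = 4.39×10⁻³
Material B has the largest M.

material B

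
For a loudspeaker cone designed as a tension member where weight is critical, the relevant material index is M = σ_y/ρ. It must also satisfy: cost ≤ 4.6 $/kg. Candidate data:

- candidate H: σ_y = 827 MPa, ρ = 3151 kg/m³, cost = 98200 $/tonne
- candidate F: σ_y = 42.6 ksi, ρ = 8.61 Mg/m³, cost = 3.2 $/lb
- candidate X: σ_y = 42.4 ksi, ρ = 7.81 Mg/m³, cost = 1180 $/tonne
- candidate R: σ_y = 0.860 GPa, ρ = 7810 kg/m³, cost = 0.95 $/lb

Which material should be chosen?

candidate R

Screen on constraints: cost ≤ 4.6 $/kg. Survivors: candidate X, candidate R.
Putting every candidate on a common basis:
  candidate X: σ_y = 292.3 MPa, ρ = 7810 kg/m³
  candidate R: σ_y = 860.0 MPa, ρ = 7810 kg/m³
  candidate R: M = 110 kN·m/kg
  candidate X: M = 37.4 kN·m/kg
The maximum is for candidate R.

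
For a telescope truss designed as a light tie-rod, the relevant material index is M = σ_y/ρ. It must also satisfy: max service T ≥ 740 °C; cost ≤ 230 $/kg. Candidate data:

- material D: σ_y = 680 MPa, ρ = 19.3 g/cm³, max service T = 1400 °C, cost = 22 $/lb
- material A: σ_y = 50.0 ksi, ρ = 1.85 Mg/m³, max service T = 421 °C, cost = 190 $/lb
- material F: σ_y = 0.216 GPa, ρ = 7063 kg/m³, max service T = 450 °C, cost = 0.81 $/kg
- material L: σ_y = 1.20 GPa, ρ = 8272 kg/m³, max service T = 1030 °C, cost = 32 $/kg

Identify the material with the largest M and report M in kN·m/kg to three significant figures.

material L, M = 145 kN·m/kg

Screen on constraints: max service T ≥ 740 °C; cost ≤ 230 $/kg. Survivors: material D, material L.
Normalizing units and computing the index:
  material D: σ_y = 680.0 MPa, ρ = 19300 kg/m³
  material L: σ_y = 1200 MPa, ρ = 8272 kg/m³
  material L: M = 145 kN·m/kg
  material D: M = 35.2 kN·m/kg
Material L ranks first.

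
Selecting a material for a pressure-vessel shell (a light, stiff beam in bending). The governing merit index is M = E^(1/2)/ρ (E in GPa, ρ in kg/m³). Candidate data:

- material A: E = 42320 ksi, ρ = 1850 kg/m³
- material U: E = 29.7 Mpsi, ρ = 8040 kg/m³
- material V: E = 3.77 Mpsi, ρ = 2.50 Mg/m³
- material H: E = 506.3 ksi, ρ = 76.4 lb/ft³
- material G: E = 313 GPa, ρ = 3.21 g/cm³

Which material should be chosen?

After converting to SI:
  material A: E = 291.8 GPa, ρ = 1850 kg/m³
  material U: E = 204.8 GPa, ρ = 8040 kg/m³
  material V: E = 25.99 GPa, ρ = 2500 kg/m³
  material H: E = 3.491 GPa, ρ = 1224 kg/m³
  material G: E = 313.0 GPa, ρ = 3210 kg/m³
  material A: M = 9.23×10⁻³
  material G: M = 5.51×10⁻³
  material V: M = 2.04×10⁻³
  material U: M = 1.78×10⁻³
  material H: M = 1.53×10⁻³
The maximum is for material A.

material A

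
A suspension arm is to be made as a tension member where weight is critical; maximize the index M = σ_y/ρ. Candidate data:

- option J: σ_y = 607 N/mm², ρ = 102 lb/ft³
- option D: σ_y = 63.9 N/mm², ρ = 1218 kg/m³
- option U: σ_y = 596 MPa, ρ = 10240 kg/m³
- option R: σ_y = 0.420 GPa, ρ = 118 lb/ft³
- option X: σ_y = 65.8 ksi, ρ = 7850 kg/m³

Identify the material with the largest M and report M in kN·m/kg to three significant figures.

option J, M = 372 kN·m/kg

In SI units:
  option J: σ_y = 607.0 MPa, ρ = 1634 kg/m³
  option D: σ_y = 63.90 MPa, ρ = 1218 kg/m³
  option U: σ_y = 596.0 MPa, ρ = 10240 kg/m³
  option R: σ_y = 420.0 MPa, ρ = 1890 kg/m³
  option X: σ_y = 453.7 MPa, ρ = 7850 kg/m³
  option J: M = 372 kN·m/kg
  option R: M = 222 kN·m/kg
  option U: M = 58.2 kN·m/kg
  option X: M = 57.8 kN·m/kg
  option D: M = 52.5 kN·m/kg
Option J has the largest M.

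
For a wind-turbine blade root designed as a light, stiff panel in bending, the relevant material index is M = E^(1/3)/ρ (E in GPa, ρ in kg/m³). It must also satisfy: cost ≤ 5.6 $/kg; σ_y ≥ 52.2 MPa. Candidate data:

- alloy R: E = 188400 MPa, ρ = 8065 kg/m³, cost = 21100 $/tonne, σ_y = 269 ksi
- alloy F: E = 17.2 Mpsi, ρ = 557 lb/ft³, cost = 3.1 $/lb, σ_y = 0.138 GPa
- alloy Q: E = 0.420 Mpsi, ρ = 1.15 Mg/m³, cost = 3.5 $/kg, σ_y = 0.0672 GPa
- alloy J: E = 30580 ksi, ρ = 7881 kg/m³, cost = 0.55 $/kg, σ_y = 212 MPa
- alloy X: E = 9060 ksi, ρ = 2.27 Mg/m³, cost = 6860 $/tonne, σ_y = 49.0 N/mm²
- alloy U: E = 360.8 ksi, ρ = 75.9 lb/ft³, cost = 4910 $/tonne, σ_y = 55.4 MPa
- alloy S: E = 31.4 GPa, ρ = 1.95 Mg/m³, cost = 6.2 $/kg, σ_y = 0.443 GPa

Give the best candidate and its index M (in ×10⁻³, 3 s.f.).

Screen on constraints: cost ≤ 5.6 $/kg; σ_y ≥ 52.2 MPa. Survivors: alloy Q, alloy J, alloy U.
In SI units:
  alloy Q: E = 2.896 GPa, ρ = 1150 kg/m³
  alloy J: E = 210.8 GPa, ρ = 7881 kg/m³
  alloy U: E = 2.488 GPa, ρ = 1216 kg/m³
  alloy Q: M = 1.24×10⁻³
  alloy U: M = 1.11×10⁻³
  alloy J: M = 0.755×10⁻³
The maximum is for alloy Q.

alloy Q, M = 1.24×10⁻³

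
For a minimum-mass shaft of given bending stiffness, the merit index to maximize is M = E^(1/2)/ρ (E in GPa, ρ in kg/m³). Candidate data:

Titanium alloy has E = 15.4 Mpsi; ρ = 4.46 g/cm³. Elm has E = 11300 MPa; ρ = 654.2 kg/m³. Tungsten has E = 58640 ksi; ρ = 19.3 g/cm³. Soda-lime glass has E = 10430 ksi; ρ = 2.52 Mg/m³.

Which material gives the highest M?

elm

In SI units:
  titanium alloy: E = 106.2 GPa, ρ = 4460 kg/m³
  elm: E = 11.30 GPa, ρ = 654.2 kg/m³
  tungsten: E = 404.3 GPa, ρ = 19300 kg/m³
  soda-lime glass: E = 71.91 GPa, ρ = 2520 kg/m³
  elm: M = 5.14×10⁻³
  soda-lime glass: M = 3.37×10⁻³
  titanium alloy: M = 2.31×10⁻³
  tungsten: M = 1.04×10⁻³
Elm ranks first.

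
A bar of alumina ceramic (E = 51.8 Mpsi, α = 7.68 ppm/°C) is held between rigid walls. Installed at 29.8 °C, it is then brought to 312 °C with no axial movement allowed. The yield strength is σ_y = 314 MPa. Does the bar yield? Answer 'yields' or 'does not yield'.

E = 51.8 Mpsi = 357.1 GPa.
ΔT = 282.2 K. Constrained thermal stress σ = E·α·ΔT = 357.1×10³ MPa × 7.68×10⁻⁶ × 282.2 = 774 MPa (compressive).
Compare to σ_y = 314 MPa: σ ≥ σ_y, so it yields.

yields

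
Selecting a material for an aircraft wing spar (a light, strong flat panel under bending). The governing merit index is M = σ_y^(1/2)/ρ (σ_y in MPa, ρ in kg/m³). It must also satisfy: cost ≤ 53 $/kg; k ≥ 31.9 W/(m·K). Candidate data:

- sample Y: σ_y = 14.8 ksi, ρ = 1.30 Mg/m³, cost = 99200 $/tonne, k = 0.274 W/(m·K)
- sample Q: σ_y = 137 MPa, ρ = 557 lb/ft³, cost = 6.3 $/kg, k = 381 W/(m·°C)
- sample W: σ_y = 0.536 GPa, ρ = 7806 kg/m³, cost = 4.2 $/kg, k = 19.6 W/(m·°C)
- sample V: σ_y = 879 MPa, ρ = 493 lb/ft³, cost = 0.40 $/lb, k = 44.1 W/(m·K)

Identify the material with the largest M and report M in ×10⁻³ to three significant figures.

Screen on constraints: cost ≤ 53 $/kg; k ≥ 31.9 W/(m·K). Survivors: sample Q, sample V.
In SI units:
  sample Q: σ_y = 137.0 MPa, ρ = 8922 kg/m³
  sample V: σ_y = 879.0 MPa, ρ = 7897 kg/m³
  sample V: M = 3.75×10⁻³
  sample Q: M = 1.31×10⁻³
Sample V has the largest M.

sample V, M = 3.75×10⁻³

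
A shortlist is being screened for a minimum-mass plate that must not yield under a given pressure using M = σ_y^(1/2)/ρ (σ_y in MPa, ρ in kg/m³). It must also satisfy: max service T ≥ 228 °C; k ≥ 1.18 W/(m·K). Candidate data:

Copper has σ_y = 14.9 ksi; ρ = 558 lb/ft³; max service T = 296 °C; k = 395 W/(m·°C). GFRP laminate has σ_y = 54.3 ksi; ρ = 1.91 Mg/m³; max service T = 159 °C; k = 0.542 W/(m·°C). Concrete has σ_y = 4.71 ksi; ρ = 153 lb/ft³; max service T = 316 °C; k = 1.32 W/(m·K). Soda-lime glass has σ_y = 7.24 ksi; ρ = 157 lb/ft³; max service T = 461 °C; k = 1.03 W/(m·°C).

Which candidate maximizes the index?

concrete

Screen on constraints: max service T ≥ 228 °C; k ≥ 1.18 W/(m·K). Survivors: copper, concrete.
Putting every candidate on a common basis:
  copper: σ_y = 102.7 MPa, ρ = 8938 kg/m³
  concrete: σ_y = 32.47 MPa, ρ = 2451 kg/m³
  concrete: M = 2.33×10⁻³
  copper: M = 1.13×10⁻³
Concrete ranks first.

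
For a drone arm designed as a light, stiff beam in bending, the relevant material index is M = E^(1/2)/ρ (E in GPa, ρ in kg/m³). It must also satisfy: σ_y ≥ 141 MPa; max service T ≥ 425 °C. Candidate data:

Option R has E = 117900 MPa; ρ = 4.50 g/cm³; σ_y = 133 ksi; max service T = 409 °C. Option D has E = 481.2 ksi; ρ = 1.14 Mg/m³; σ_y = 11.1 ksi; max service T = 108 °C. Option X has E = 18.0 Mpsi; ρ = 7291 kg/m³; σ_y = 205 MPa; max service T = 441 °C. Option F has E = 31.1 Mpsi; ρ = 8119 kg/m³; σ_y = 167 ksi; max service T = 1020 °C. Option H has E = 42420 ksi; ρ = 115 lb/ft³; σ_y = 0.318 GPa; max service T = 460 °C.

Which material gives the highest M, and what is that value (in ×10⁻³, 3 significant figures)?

option H, M = 9.28×10⁻³

Screen on constraints: σ_y ≥ 141 MPa; max service T ≥ 425 °C. Survivors: option X, option F, option H.
After converting to SI:
  option X: E = 124.1 GPa, ρ = 7291 kg/m³
  option F: E = 214.4 GPa, ρ = 8119 kg/m³
  option H: E = 292.5 GPa, ρ = 1842 kg/m³
  option H: M = 9.28×10⁻³
  option F: M = 1.80×10⁻³
  option X: M = 1.53×10⁻³
The maximum is for option H.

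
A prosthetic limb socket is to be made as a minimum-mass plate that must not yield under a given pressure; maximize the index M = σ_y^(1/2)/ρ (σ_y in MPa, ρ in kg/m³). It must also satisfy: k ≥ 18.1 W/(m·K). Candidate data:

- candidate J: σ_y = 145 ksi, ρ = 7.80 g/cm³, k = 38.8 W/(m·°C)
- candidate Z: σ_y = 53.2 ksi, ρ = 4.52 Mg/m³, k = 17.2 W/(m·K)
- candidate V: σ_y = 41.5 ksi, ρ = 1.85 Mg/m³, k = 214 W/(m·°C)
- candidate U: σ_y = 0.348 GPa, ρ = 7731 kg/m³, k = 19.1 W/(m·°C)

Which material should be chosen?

candidate V

Screen on constraints: k ≥ 18.1 W/(m·K). Survivors: candidate J, candidate V, candidate U.
Putting every candidate on a common basis:
  candidate J: σ_y = 999.7 MPa, ρ = 7800 kg/m³
  candidate V: σ_y = 286.1 MPa, ρ = 1850 kg/m³
  candidate U: σ_y = 348.0 MPa, ρ = 7731 kg/m³
  candidate V: M = 9.14×10⁻³
  candidate J: M = 4.05×10⁻³
  candidate U: M = 2.41×10⁻³
The maximum is for candidate V.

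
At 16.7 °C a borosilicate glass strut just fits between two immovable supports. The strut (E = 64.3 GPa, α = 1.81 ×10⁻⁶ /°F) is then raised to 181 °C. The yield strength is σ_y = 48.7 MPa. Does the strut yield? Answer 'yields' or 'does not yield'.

α = 1.81×10⁻⁶/°F × 9/5 = 3.26×10⁻⁶/K.
ΔT = 164.3 K. Constrained thermal stress σ = E·α·ΔT = 64.30×10³ MPa × 3.26×10⁻⁶ × 164.3 = 34.4 MPa (compressive).
Compare to σ_y = 48.7 MPa: σ < σ_y, so it does not yield.

does not yield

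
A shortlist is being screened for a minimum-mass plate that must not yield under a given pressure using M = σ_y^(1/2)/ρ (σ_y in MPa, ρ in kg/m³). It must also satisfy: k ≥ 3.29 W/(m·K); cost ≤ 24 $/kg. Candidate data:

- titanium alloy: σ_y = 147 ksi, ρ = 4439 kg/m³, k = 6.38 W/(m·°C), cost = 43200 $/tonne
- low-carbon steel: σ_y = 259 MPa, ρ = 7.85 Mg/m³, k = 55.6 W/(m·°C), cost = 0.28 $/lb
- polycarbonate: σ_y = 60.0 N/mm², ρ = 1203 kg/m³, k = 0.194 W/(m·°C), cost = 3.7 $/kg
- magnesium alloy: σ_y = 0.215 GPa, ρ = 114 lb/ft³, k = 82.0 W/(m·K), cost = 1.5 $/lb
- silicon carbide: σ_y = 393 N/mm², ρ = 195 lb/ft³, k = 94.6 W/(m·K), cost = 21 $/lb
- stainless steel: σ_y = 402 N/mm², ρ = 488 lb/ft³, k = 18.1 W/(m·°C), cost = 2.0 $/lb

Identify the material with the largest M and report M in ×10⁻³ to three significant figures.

Screen on constraints: k ≥ 3.29 W/(m·K); cost ≤ 24 $/kg. Survivors: low-carbon steel, magnesium alloy, stainless steel.
In SI units:
  low-carbon steel: σ_y = 259.0 MPa, ρ = 7850 kg/m³
  magnesium alloy: σ_y = 215.0 MPa, ρ = 1826 kg/m³
  stainless steel: σ_y = 402.0 MPa, ρ = 7817 kg/m³
  magnesium alloy: M = 8.03×10⁻³
  stainless steel: M = 2.56×10⁻³
  low-carbon steel: M = 2.05×10⁻³
Magnesium alloy has the largest M.

magnesium alloy, M = 8.03×10⁻³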